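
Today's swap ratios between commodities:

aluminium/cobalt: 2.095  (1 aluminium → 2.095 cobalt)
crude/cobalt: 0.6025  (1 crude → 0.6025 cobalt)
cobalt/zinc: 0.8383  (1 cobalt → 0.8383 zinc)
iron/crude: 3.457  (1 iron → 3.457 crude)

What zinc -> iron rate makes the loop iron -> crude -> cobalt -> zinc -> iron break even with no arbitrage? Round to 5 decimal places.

0.57272

Known legs of the cycle: 3.457 × 0.6025 × 0.8383 = 1.74604686775
For no arbitrage the full-cycle product must be 1, so the missing rate is 1 / 1.74604686775 ≈ 0.5727223.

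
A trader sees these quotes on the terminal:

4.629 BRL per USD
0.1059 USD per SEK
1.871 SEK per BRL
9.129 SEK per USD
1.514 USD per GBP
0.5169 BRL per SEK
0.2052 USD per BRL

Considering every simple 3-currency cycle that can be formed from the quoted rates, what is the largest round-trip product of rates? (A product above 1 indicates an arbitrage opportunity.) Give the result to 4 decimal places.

SEK→BRL→USD→SEK: 0.5169 × 0.2052 × 9.129 = 0.96829
SEK→USD→BRL→SEK: 0.1059 × 4.629 × 1.871 = 0.91718
Maximum is SEK→BRL→USD→SEK at 0.9683; no arbitrage — every cycle loses value.

0.9683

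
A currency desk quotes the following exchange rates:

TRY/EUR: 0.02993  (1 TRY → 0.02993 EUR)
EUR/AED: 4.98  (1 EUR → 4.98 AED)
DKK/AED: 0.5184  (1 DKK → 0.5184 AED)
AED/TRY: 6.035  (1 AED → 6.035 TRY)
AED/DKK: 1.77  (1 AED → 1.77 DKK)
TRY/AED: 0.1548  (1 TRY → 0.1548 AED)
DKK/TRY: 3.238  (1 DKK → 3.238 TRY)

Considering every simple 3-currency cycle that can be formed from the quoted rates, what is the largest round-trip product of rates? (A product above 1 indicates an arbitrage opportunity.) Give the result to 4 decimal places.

AED→TRY→EUR→AED: 6.035 × 0.02993 × 4.98 = 0.89953
AED→DKK→TRY→AED: 1.77 × 3.238 × 0.1548 = 0.88720
Maximum is AED→TRY→EUR→AED at 0.8995; no arbitrage — every cycle loses value.

0.8995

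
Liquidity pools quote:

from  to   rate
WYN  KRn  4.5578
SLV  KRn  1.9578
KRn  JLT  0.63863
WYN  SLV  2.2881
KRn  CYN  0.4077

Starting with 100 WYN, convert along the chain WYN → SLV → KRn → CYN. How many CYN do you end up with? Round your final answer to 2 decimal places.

100 WYN × 2.2881 = 228.81 SLV
228.81 SLV × 1.9578 = 447.964218 KRn
447.964218 KRn × 0.4077 = 182.6350116786 CYN

182.64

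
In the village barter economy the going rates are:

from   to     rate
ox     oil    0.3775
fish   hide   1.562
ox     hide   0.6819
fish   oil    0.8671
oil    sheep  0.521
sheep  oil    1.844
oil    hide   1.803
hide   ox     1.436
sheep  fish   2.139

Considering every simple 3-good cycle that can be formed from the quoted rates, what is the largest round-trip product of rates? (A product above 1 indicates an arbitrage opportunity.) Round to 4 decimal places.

ox→oil→hide→ox: 0.3775 × 1.803 × 1.436 = 0.97739
oil→sheep→fish→oil: 0.521 × 2.139 × 0.8671 = 0.96631
Maximum is ox→oil→hide→ox at 0.9774; no arbitrage — every cycle loses value.

0.9774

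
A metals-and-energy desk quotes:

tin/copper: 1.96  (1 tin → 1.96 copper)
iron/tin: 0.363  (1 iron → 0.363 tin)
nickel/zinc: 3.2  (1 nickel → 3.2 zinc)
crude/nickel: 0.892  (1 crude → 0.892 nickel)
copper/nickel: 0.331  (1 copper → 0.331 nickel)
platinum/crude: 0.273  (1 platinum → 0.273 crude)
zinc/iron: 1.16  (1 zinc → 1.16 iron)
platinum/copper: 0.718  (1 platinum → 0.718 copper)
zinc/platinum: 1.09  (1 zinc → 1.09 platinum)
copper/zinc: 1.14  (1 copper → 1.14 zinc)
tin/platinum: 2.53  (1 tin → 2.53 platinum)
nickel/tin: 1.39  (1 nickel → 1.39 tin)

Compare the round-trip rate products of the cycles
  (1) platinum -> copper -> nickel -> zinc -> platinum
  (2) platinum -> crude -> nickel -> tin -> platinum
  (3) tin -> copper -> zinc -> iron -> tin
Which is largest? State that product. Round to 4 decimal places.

(1) 0.718 × 0.331 × 3.2 × 1.09 = 0.82895
(2) 0.273 × 0.892 × 1.39 × 2.53 = 0.85637
(3) 1.96 × 1.14 × 1.16 × 0.363 = 0.94086
Highest is cycle (3) at 0.9409 (≤1, no arbitrage).

0.9409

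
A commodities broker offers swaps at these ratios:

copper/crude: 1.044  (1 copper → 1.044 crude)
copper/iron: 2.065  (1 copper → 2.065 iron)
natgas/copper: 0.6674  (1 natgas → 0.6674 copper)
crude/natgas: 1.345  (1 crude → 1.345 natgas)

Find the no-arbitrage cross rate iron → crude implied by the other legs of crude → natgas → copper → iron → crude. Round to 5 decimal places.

0.53948

Known legs of the cycle: 1.345 × 0.6674 × 2.065 = 1.853653445
For no arbitrage the full-cycle product must be 1, so the missing rate is 1 / 1.853653445 ≈ 0.5394752.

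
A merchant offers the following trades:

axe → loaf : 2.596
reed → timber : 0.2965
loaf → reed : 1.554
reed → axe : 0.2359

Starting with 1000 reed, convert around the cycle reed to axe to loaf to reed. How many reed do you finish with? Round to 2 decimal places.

951.66

1000 reed × 0.2359 = 235.9 axe
235.9 axe × 2.596 = 612.3964 loaf
612.3964 loaf × 1.554 = 951.6640056 reed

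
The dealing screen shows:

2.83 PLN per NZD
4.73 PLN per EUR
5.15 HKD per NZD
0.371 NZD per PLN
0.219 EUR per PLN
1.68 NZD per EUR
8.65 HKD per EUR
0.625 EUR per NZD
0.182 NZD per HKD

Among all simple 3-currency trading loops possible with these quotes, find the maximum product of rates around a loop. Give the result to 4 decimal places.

1.0968

EUR→PLN→NZD→EUR: 4.73 × 0.371 × 0.625 = 1.09677
EUR→NZD→PLN→EUR: 1.68 × 2.83 × 0.219 = 1.04121
EUR→HKD→NZD→EUR: 8.65 × 0.182 × 0.625 = 0.98394
Maximum is EUR→PLN→NZD→EUR at 1.0968; arbitrage exists.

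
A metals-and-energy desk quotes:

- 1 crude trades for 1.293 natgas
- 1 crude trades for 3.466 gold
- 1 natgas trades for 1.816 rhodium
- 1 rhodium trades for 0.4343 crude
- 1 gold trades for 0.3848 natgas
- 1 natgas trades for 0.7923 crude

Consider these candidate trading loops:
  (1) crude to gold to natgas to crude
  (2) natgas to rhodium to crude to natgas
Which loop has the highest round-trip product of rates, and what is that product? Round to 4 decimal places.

(1) 3.466 × 0.3848 × 0.7923 = 1.05670
(2) 1.816 × 0.4343 × 1.293 = 1.01977
Highest is cycle (1) at 1.0567 (>1, arbitrage).

1.0567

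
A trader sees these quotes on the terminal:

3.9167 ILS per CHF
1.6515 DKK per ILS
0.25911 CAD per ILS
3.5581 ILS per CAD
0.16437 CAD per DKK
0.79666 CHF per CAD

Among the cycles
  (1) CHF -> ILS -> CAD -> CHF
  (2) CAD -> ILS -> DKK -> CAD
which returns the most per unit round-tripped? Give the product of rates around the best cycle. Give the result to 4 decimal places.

(1) 3.9167 × 0.25911 × 0.79666 = 0.80850
(2) 3.5581 × 1.6515 × 0.16437 = 0.96587
Highest is cycle (2) at 0.9659 (≤1, no arbitrage).

0.9659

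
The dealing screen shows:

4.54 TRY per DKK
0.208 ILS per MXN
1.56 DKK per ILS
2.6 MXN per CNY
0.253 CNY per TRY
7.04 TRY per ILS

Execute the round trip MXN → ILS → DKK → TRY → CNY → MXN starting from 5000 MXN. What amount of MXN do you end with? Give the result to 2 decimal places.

4845.15

5000 MXN × 0.208 = 1040 ILS
1040 ILS × 1.56 = 1622.4 DKK
1622.4 DKK × 4.54 = 7365.696 TRY
7365.696 TRY × 0.253 = 1863.521088 CNY
1863.521088 CNY × 2.6 = 4845.1548288 MXN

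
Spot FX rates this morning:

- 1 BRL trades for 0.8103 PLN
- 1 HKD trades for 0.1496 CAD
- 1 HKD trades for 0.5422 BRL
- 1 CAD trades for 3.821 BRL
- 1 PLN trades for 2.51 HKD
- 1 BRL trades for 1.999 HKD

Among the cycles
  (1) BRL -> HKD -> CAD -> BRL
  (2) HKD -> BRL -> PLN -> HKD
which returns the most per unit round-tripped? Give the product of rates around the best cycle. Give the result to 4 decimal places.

1.1427

(1) 1.999 × 0.1496 × 3.821 = 1.14267
(2) 0.5422 × 0.8103 × 2.51 = 1.10276
Highest is cycle (1) at 1.1427 (>1, arbitrage).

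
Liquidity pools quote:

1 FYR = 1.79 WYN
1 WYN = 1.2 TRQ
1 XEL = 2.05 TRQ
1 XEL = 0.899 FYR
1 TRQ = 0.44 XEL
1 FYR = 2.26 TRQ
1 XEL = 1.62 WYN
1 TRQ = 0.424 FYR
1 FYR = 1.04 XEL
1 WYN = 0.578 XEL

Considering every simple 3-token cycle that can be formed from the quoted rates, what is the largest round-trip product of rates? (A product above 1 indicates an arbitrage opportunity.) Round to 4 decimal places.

FYR→WYN→XEL→FYR: 1.79 × 0.578 × 0.899 = 0.93012
FYR→WYN→TRQ→FYR: 1.79 × 1.2 × 0.424 = 0.91075
FYR→XEL→TRQ→FYR: 1.04 × 2.05 × 0.424 = 0.90397
FYR→TRQ→XEL→FYR: 2.26 × 0.44 × 0.899 = 0.89397
TRQ→XEL→WYN→TRQ: 0.44 × 1.62 × 1.2 = 0.85536
Maximum is FYR→WYN→XEL→FYR at 0.9301; no arbitrage — every cycle loses value.

0.9301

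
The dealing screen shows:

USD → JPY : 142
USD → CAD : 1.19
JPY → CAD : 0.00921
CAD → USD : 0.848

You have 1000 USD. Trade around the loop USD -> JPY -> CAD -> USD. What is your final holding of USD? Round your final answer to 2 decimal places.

1109.03

1000 USD × 142 = 142000 JPY
142000 JPY × 0.00921 = 1307.82 CAD
1307.82 CAD × 0.848 = 1109.03136 USD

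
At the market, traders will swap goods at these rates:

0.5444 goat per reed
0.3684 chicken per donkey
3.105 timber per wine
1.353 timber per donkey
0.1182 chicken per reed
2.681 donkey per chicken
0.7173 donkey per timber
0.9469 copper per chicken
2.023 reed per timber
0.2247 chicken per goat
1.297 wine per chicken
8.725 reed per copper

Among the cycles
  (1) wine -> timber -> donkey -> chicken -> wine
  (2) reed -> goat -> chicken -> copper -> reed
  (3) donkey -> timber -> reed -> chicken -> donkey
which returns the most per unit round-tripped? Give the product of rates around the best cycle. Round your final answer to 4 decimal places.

1.0642

(1) 3.105 × 0.7173 × 0.3684 × 1.297 = 1.06420
(2) 0.5444 × 0.2247 × 0.9469 × 8.725 = 1.01063
(3) 1.353 × 2.023 × 0.1182 × 2.681 = 0.86738
Highest is cycle (1) at 1.0642 (>1, arbitrage).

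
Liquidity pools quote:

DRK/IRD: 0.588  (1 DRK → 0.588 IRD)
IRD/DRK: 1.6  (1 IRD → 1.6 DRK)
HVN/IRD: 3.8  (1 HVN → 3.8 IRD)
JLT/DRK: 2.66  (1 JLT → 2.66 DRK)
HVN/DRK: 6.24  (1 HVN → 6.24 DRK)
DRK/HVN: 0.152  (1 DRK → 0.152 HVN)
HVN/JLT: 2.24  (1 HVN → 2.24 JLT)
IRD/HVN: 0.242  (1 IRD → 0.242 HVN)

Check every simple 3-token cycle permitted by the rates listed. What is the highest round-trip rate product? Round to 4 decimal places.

0.9242

IRD→DRK→HVN→IRD: 1.6 × 0.152 × 3.8 = 0.92416
DRK→HVN→JLT→DRK: 0.152 × 2.24 × 2.66 = 0.90568
IRD→HVN→DRK→IRD: 0.242 × 6.24 × 0.588 = 0.88793
Maximum is IRD→DRK→HVN→IRD at 0.9242; no arbitrage — every cycle loses value.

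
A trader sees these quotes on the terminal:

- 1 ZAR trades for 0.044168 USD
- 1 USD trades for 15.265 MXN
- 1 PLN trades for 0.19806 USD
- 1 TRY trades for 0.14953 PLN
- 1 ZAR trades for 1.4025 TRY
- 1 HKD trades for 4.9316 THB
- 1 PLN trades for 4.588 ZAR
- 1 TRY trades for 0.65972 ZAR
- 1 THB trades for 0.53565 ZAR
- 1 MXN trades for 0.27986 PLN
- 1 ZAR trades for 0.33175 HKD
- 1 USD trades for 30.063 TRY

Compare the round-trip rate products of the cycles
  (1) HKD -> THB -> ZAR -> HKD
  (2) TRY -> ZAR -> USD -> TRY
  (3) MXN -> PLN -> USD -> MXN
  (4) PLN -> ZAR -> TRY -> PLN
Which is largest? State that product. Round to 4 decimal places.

(1) 4.9316 × 0.53565 × 0.33175 = 0.87635
(2) 0.65972 × 0.044168 × 30.063 = 0.87599
(3) 0.27986 × 0.19806 × 15.265 = 0.84612
(4) 4.588 × 1.4025 × 0.14953 = 0.96218
Highest is cycle (4) at 0.9622 (≤1, no arbitrage).

0.9622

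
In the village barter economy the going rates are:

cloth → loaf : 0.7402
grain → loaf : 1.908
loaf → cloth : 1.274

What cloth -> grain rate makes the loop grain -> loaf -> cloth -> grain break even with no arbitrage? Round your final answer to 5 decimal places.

Known legs of the cycle: 1.908 × 1.274 = 2.430792
For no arbitrage the full-cycle product must be 1, so the missing rate is 1 / 2.430792 ≈ 0.4113886.

0.41139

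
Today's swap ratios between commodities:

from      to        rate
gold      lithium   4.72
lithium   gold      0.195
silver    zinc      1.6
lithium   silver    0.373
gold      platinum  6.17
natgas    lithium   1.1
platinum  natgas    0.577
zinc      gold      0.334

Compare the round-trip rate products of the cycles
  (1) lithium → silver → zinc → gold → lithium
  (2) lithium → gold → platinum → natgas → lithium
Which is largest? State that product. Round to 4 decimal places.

(1) 0.373 × 1.6 × 0.334 × 4.72 = 0.94084
(2) 0.195 × 6.17 × 0.577 × 1.1 = 0.76364
Highest is cycle (1) at 0.9408 (≤1, no arbitrage).

0.9408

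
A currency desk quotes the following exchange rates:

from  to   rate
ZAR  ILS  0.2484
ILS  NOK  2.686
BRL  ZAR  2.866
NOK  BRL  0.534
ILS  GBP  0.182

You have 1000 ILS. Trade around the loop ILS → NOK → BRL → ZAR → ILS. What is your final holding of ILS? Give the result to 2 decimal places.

1000 ILS × 2.686 = 2686 NOK
2686 NOK × 0.534 = 1434.324 BRL
1434.324 BRL × 2.866 = 4110.772584 ZAR
4110.772584 ZAR × 0.2484 = 1021.1159098656 ILS

1021.12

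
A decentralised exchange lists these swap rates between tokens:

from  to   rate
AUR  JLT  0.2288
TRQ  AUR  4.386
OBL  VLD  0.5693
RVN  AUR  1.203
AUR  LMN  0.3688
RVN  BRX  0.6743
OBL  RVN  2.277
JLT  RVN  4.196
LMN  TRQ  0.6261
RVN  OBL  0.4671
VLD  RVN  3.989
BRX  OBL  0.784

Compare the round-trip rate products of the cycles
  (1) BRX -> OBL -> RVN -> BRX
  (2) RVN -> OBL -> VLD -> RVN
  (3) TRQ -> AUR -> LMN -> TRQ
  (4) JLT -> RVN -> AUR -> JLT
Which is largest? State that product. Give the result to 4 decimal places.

1.2037

(1) 0.784 × 2.277 × 0.6743 = 1.20374
(2) 0.4671 × 0.5693 × 3.989 = 1.06075
(3) 4.386 × 0.3688 × 0.6261 = 1.01275
(4) 4.196 × 1.203 × 0.2288 = 1.15493
Highest is cycle (1) at 1.2037 (>1, arbitrage).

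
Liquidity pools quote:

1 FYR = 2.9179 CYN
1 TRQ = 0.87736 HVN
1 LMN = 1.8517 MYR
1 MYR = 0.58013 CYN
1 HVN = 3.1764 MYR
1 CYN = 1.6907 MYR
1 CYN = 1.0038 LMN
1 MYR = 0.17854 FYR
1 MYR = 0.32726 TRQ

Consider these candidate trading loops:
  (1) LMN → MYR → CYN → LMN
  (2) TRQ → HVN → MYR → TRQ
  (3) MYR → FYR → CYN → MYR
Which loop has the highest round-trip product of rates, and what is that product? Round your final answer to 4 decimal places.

(1) 1.8517 × 0.58013 × 1.0038 = 1.07831
(2) 0.87736 × 3.1764 × 0.32726 = 0.91202
(3) 0.17854 × 2.9179 × 1.6907 = 0.88079
Highest is cycle (1) at 1.0783 (>1, arbitrage).

1.0783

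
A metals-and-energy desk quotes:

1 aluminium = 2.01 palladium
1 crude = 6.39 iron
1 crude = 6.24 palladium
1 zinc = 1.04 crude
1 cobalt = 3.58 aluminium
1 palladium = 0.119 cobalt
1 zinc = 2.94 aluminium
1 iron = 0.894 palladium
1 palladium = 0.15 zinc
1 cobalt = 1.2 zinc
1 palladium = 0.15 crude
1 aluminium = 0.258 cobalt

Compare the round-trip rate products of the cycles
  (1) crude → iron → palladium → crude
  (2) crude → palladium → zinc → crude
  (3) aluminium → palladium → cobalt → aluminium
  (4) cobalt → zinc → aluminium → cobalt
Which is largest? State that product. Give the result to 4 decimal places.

0.9734

(1) 6.39 × 0.894 × 0.15 = 0.85690
(2) 6.24 × 0.15 × 1.04 = 0.97344
(3) 2.01 × 0.119 × 3.58 = 0.85630
(4) 1.2 × 2.94 × 0.258 = 0.91022
Highest is cycle (2) at 0.9734 (≤1, no arbitrage).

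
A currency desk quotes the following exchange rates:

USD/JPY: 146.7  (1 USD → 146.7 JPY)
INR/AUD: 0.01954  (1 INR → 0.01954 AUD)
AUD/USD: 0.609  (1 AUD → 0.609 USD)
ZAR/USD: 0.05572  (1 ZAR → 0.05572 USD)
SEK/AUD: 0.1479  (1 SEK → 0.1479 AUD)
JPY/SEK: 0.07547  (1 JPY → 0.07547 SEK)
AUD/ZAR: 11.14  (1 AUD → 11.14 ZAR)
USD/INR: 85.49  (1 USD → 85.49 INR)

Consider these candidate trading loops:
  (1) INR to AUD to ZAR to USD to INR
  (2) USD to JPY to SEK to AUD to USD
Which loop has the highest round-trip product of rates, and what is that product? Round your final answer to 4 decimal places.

1.0369

(1) 0.01954 × 11.14 × 0.05572 × 85.49 = 1.03690
(2) 146.7 × 0.07547 × 0.1479 × 0.609 = 0.99722
Highest is cycle (1) at 1.0369 (>1, arbitrage).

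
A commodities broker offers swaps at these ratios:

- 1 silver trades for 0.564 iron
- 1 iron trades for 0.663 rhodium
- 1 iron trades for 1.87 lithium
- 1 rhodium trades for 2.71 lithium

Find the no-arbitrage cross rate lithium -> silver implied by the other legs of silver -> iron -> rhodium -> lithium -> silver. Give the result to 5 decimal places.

Known legs of the cycle: 0.564 × 0.663 × 2.71 = 1.01335572
For no arbitrage the full-cycle product must be 1, so the missing rate is 1 / 1.01335572 ≈ 0.9868203.

0.98682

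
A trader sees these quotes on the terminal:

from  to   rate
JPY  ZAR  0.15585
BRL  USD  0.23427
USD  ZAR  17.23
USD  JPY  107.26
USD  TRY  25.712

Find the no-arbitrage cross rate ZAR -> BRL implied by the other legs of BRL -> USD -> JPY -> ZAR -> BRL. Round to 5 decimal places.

0.25535

Known legs of the cycle: 0.23427 × 107.26 × 0.15585 = 3.91616766117
For no arbitrage the full-cycle product must be 1, so the missing rate is 1 / 3.91616766117 ≈ 0.2553517.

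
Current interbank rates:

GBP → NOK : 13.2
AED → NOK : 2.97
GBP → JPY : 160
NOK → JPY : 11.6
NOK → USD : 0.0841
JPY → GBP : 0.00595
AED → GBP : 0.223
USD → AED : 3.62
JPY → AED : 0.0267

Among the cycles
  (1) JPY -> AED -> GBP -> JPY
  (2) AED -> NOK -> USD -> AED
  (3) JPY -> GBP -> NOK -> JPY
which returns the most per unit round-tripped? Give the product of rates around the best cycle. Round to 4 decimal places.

0.9527

(1) 0.0267 × 0.223 × 160 = 0.95266
(2) 2.97 × 0.0841 × 3.62 = 0.90419
(3) 0.00595 × 13.2 × 11.6 = 0.91106
Highest is cycle (1) at 0.9527 (≤1, no arbitrage).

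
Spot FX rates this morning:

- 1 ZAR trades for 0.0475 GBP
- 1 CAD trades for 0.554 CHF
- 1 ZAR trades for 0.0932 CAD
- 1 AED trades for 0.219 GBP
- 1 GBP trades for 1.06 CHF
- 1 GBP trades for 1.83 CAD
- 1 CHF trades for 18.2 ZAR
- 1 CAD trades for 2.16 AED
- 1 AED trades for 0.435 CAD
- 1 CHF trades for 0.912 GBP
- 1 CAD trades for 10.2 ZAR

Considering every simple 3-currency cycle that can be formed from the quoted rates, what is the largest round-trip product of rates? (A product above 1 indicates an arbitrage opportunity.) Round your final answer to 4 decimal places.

CHF→ZAR→CAD→CHF: 18.2 × 0.0932 × 0.554 = 0.93972
CHF→GBP→CAD→CHF: 0.912 × 1.83 × 0.554 = 0.92460
CHF→ZAR→GBP→CHF: 18.2 × 0.0475 × 1.06 = 0.91637
GBP→CAD→ZAR→GBP: 1.83 × 10.2 × 0.0475 = 0.88664
AED→GBP→CAD→AED: 0.219 × 1.83 × 2.16 = 0.86566
Maximum is CHF→ZAR→CAD→CHF at 0.9397; no arbitrage — every cycle loses value.

0.9397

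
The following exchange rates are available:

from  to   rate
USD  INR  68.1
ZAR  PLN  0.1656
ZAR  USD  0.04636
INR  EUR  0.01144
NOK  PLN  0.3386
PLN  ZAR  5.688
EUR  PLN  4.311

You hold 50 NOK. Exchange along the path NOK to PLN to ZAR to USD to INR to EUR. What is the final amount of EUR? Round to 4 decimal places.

3.4780

50 NOK × 0.3386 = 16.93 PLN
16.93 PLN × 5.688 = 96.29784 ZAR
96.29784 ZAR × 0.04636 = 4.4643678624 USD
4.4643678624 USD × 68.1 = 304.02345142944 INR
304.02345142944 INR × 0.01144 = 3.4780282843527936 EUR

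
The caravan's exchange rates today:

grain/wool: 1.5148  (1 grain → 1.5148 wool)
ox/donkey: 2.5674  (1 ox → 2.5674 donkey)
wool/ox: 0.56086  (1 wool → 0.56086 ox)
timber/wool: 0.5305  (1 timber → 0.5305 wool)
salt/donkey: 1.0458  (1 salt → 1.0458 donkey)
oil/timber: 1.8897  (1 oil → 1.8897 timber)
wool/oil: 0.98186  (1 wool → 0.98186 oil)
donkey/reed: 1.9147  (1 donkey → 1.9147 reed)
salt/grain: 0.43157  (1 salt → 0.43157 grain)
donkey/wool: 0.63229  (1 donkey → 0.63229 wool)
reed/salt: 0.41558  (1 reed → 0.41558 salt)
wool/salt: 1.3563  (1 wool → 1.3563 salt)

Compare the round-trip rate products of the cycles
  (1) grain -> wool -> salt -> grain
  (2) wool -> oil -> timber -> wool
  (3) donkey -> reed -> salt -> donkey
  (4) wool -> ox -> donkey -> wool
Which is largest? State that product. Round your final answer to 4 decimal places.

(1) 1.5148 × 1.3563 × 0.43157 = 0.88667
(2) 0.98186 × 1.8897 × 0.5305 = 0.98430
(3) 1.9147 × 0.41558 × 1.0458 = 0.83215
(4) 0.56086 × 2.5674 × 0.63229 = 0.91047
Highest is cycle (2) at 0.9843 (≤1, no arbitrage).

0.9843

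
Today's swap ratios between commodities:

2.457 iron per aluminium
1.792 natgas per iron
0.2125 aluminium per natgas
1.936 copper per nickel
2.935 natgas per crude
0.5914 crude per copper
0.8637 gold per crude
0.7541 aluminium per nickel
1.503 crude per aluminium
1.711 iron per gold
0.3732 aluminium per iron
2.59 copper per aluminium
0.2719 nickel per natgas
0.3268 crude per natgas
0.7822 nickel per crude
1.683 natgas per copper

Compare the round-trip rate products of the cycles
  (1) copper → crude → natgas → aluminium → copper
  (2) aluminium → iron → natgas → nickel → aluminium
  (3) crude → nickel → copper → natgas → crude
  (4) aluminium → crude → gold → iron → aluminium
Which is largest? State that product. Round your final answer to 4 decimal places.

(1) 0.5914 × 2.935 × 0.2125 × 2.59 = 0.95532
(2) 2.457 × 1.792 × 0.2719 × 0.7541 = 0.90278
(3) 0.7822 × 1.936 × 1.683 × 0.3268 = 0.83289
(4) 1.503 × 0.8637 × 1.711 × 0.3732 = 0.82892
Highest is cycle (1) at 0.9553 (≤1, no arbitrage).

0.9553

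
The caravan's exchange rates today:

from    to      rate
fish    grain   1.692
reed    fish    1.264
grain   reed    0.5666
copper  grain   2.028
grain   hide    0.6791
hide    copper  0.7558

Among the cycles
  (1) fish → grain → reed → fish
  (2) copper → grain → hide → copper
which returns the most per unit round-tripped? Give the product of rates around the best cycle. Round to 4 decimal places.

(1) 1.692 × 0.5666 × 1.264 = 1.21178
(2) 2.028 × 0.6791 × 0.7558 = 1.04090
Highest is cycle (1) at 1.2118 (>1, arbitrage).

1.2118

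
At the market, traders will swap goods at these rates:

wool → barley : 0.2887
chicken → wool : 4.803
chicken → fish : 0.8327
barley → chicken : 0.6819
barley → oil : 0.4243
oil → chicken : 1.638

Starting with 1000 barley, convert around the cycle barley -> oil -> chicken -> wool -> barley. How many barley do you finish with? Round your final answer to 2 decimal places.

963.71

1000 barley × 0.4243 = 424.3 oil
424.3 oil × 1.638 = 695.0034 chicken
695.0034 chicken × 4.803 = 3338.1013302 wool
3338.1013302 wool × 0.2887 = 963.70985402874 barley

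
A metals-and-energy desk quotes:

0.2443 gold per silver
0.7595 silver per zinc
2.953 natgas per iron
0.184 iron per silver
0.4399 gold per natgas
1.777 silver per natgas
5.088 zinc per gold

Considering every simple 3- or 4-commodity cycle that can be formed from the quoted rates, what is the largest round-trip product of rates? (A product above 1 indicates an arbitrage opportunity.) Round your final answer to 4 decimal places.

silver→iron→natgas→silver: 0.184 × 2.953 × 1.777 = 0.96554
silver→gold→zinc→silver: 0.2443 × 5.088 × 0.7595 = 0.94406
Maximum is silver→iron→natgas→silver at 0.9655; no arbitrage — every cycle loses value.

0.9655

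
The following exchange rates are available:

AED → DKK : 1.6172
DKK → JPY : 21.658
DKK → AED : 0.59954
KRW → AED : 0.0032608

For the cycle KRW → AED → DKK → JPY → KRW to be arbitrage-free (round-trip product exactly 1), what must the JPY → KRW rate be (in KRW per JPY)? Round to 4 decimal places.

Known legs of the cycle: 0.0032608 × 1.6172 × 21.658 = 0.11421055563008
For no arbitrage the full-cycle product must be 1, so the missing rate is 1 / 0.11421055563008 ≈ 8.755758.

8.7558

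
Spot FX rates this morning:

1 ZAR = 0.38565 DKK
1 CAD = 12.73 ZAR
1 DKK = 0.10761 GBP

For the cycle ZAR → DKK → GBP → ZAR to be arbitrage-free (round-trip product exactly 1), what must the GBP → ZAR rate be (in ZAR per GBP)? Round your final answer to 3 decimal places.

Known legs of the cycle: 0.38565 × 0.10761 = 0.0414997965
For no arbitrage the full-cycle product must be 1, so the missing rate is 1 / 0.0414997965 ≈ 24.09650.

24.097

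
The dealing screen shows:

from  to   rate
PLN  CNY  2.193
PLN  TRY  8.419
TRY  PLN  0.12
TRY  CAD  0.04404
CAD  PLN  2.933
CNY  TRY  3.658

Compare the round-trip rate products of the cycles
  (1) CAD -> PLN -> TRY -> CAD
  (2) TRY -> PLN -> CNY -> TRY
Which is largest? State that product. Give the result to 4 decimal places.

(1) 2.933 × 8.419 × 0.04404 = 1.08748
(2) 0.12 × 2.193 × 3.658 = 0.96264
Highest is cycle (1) at 1.0875 (>1, arbitrage).

1.0875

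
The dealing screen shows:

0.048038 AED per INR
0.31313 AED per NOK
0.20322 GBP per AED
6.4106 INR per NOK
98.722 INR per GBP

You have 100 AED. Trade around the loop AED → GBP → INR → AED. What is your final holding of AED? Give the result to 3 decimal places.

100 AED × 0.20322 = 20.322 GBP
20.322 GBP × 98.722 = 2006.228484 INR
2006.228484 INR × 0.048038 = 96.375203914392 AED

96.375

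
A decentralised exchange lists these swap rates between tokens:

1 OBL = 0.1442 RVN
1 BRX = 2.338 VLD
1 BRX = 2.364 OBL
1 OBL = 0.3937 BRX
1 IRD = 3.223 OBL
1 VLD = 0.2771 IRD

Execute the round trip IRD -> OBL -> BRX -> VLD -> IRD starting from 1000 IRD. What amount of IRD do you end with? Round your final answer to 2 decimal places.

1000 IRD × 3.223 = 3223 OBL
3223 OBL × 0.3937 = 1268.8951 BRX
1268.8951 BRX × 2.338 = 2966.6767438 VLD
2966.6767438 VLD × 0.2771 = 822.06612570698 IRD

822.07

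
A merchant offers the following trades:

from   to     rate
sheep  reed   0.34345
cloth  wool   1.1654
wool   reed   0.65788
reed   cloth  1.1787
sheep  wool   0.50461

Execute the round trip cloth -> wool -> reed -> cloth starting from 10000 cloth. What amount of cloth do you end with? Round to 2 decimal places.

10000 cloth × 1.1654 = 11654 wool
11654 wool × 0.65788 = 7666.93352 reed
7666.93352 reed × 1.1787 = 9037.014540024 cloth

9037.01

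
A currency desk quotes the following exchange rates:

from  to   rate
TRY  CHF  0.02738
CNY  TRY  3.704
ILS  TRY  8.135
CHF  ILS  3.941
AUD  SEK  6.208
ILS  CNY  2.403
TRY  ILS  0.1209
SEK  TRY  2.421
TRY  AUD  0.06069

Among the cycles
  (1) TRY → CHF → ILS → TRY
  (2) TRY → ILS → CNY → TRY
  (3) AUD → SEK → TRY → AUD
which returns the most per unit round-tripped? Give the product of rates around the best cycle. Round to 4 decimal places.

(1) 0.02738 × 3.941 × 8.135 = 0.87780
(2) 0.1209 × 2.403 × 3.704 = 1.07610
(3) 6.208 × 2.421 × 0.06069 = 0.91214
Highest is cycle (2) at 1.0761 (>1, arbitrage).

1.0761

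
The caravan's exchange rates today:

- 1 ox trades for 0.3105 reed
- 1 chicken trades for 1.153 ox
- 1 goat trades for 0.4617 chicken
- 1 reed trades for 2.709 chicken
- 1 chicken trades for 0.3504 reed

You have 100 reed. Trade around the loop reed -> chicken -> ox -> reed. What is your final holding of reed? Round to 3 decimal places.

100 reed × 2.709 = 270.9 chicken
270.9 chicken × 1.153 = 312.3477 ox
312.3477 ox × 0.3105 = 96.98396085 reed

96.984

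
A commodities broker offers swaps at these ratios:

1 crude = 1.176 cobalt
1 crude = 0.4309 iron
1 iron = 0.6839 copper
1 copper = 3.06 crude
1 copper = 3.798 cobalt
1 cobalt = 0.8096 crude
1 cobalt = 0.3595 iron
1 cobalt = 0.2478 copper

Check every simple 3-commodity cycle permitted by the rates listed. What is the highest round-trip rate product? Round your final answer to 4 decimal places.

0.9338

iron→copper→cobalt→iron: 0.6839 × 3.798 × 0.3595 = 0.93378
iron→copper→crude→iron: 0.6839 × 3.06 × 0.4309 = 0.90176
cobalt→copper→crude→cobalt: 0.2478 × 3.06 × 1.176 = 0.89172
Maximum is iron→copper→cobalt→iron at 0.9338; no arbitrage — every cycle loses value.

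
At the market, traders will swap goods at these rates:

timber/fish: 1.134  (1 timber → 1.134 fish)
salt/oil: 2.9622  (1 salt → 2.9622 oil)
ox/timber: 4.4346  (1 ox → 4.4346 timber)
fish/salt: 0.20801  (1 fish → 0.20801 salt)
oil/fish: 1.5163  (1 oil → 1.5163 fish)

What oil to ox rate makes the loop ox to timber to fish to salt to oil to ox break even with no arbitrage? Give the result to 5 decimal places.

0.32273

Known legs of the cycle: 4.4346 × 1.134 × 0.20801 × 2.9622 = 3.0986041544804808
For no arbitrage the full-cycle product must be 1, so the missing rate is 1 / 3.0986041544804808 ≈ 0.3227260.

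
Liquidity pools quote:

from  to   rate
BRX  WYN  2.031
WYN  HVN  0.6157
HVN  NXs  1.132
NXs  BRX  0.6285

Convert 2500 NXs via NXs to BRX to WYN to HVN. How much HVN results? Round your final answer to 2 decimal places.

2500 NXs × 0.6285 = 1571.25 BRX
1571.25 BRX × 2.031 = 3191.20875 WYN
3191.20875 WYN × 0.6157 = 1964.827227375 HVN

1964.83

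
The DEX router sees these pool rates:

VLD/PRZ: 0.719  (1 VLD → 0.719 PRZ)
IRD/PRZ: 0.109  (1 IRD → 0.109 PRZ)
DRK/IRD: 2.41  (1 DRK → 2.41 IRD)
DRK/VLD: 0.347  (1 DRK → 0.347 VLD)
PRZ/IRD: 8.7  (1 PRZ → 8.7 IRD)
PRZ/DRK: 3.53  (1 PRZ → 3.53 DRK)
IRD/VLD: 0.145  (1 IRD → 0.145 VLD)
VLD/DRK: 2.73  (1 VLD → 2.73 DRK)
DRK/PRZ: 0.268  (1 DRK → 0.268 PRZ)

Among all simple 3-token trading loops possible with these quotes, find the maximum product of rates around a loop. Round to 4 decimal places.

VLD→DRK→IRD→VLD: 2.73 × 2.41 × 0.145 = 0.95400
DRK→IRD→PRZ→DRK: 2.41 × 0.109 × 3.53 = 0.92730
VLD→PRZ→IRD→VLD: 0.719 × 8.7 × 0.145 = 0.90702
VLD→PRZ→DRK→VLD: 0.719 × 3.53 × 0.347 = 0.88071
Maximum is VLD→DRK→IRD→VLD at 0.9540; no arbitrage — every cycle loses value.

0.9540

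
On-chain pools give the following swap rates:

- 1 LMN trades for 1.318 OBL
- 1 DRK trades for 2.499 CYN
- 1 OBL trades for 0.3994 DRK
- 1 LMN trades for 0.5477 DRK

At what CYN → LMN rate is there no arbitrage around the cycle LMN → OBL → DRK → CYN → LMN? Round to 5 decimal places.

0.76017

Known legs of the cycle: 1.318 × 0.3994 × 2.499 = 1.3154965908
For no arbitrage the full-cycle product must be 1, so the missing rate is 1 / 1.3154965908 ≈ 0.7601692.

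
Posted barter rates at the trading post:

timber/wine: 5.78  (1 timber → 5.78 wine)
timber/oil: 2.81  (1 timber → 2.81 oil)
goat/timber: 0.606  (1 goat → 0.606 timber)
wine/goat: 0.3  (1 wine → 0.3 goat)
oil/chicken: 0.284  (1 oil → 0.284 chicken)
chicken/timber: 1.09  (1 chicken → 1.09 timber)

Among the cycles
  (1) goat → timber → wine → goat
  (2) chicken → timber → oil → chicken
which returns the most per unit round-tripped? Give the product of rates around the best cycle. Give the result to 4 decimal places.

(1) 0.606 × 5.78 × 0.3 = 1.05080
(2) 1.09 × 2.81 × 0.284 = 0.86986
Highest is cycle (1) at 1.0508 (>1, arbitrage).

1.0508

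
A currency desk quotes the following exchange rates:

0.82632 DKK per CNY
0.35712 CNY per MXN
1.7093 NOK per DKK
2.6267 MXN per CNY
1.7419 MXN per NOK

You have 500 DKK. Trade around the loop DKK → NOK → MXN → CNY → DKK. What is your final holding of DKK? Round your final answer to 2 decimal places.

439.31

500 DKK × 1.7093 = 854.65 NOK
854.65 NOK × 1.7419 = 1488.714835 MXN
1488.714835 MXN × 0.35712 = 531.6498418752 CNY
531.6498418752 CNY × 0.82632 = 439.312897338315264 DKK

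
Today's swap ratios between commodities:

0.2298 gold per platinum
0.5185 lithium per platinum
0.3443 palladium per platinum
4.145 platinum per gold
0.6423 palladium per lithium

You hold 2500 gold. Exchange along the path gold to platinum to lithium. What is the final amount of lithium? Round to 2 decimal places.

5372.96

2500 gold × 4.145 = 10362.5 platinum
10362.5 platinum × 0.5185 = 5372.95625 lithium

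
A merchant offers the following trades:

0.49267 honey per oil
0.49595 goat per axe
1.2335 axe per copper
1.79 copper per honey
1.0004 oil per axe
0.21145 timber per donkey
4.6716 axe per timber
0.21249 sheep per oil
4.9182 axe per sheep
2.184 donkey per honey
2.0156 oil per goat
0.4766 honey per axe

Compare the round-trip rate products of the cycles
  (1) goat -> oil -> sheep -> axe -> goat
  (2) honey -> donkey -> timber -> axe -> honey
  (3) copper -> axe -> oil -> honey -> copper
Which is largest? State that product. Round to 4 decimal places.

1.0882

(1) 2.0156 × 0.21249 × 4.9182 × 0.49595 = 1.04469
(2) 2.184 × 0.21145 × 4.6716 × 0.4766 = 1.02821
(3) 1.2335 × 1.0004 × 0.49267 × 1.79 = 1.08823
Highest is cycle (3) at 1.0882 (>1, arbitrage).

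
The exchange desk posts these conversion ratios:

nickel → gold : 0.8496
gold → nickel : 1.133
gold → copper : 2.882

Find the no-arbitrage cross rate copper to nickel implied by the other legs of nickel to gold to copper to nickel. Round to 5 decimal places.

Known legs of the cycle: 0.8496 × 2.882 = 2.4485472
For no arbitrage the full-cycle product must be 1, so the missing rate is 1 / 2.4485472 ≈ 0.4084054.

0.40841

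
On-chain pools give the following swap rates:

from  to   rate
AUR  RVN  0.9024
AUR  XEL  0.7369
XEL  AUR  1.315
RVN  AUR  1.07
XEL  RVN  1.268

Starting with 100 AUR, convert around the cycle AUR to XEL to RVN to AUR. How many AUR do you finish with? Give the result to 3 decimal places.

100 AUR × 0.7369 = 73.69 XEL
73.69 XEL × 1.268 = 93.43892 RVN
93.43892 RVN × 1.07 = 99.9796444 AUR

99.980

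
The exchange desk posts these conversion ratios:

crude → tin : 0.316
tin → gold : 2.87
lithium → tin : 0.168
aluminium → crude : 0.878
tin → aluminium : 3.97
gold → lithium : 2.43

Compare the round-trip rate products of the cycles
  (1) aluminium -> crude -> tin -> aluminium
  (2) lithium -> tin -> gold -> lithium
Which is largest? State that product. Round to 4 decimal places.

(1) 0.878 × 0.316 × 3.97 = 1.10147
(2) 0.168 × 2.87 × 2.43 = 1.17165
Highest is cycle (2) at 1.1716 (>1, arbitrage).

1.1716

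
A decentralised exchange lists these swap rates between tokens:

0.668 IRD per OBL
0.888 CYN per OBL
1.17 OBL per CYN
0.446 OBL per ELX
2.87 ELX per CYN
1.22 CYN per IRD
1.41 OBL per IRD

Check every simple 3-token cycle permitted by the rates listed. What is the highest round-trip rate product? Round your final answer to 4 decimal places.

1.1367

CYN→ELX→OBL→CYN: 2.87 × 0.446 × 0.888 = 1.13666
CYN→OBL→IRD→CYN: 1.17 × 0.668 × 1.22 = 0.95350
Maximum is CYN→ELX→OBL→CYN at 1.1367; arbitrage exists.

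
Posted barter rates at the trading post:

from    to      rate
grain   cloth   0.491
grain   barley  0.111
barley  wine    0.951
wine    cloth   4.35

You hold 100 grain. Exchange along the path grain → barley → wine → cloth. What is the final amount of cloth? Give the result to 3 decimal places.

45.919

100 grain × 0.111 = 11.1 barley
11.1 barley × 0.951 = 10.5561 wine
10.5561 wine × 4.35 = 45.919035 cloth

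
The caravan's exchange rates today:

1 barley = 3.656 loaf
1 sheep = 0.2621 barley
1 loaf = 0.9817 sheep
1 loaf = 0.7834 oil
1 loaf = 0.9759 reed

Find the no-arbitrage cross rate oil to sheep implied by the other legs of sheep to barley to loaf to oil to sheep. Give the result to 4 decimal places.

Known legs of the cycle: 0.2621 × 3.656 × 0.7834 = 0.75068333584
For no arbitrage the full-cycle product must be 1, so the missing rate is 1 / 0.75068333584 ≈ 1.332120.

1.3321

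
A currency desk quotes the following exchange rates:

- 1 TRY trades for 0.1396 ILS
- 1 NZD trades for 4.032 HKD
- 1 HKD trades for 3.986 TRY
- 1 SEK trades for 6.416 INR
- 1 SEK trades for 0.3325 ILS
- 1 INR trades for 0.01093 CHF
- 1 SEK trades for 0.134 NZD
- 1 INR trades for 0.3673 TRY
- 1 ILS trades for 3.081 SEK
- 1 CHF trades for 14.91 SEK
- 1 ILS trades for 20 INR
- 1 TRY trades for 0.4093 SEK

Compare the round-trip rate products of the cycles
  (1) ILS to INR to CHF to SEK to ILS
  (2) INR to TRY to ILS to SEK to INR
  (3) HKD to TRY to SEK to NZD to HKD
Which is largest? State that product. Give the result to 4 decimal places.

1.0837

(1) 20 × 0.01093 × 14.91 × 0.3325 = 1.08373
(2) 0.3673 × 0.1396 × 3.081 × 6.416 = 1.01359
(3) 3.986 × 0.4093 × 0.134 × 4.032 = 0.88146
Highest is cycle (1) at 1.0837 (>1, arbitrage).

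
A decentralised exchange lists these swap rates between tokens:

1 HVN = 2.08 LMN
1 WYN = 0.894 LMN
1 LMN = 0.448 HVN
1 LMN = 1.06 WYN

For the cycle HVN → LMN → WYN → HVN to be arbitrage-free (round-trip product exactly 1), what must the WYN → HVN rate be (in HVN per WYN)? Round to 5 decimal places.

0.45356

Known legs of the cycle: 2.08 × 1.06 = 2.2048
For no arbitrage the full-cycle product must be 1, so the missing rate is 1 / 2.2048 ≈ 0.4535559.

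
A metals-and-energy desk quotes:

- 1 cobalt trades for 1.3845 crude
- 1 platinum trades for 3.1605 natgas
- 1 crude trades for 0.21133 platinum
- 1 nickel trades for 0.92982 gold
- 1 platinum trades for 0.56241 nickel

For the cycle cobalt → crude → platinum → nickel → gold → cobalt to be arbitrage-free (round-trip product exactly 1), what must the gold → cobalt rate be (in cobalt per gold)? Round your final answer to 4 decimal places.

Known legs of the cycle: 1.3845 × 0.21133 × 0.56241 × 0.92982 = 0.153005143541118687
For no arbitrage the full-cycle product must be 1, so the missing rate is 1 / 0.153005143541118687 ≈ 6.535728.

6.5357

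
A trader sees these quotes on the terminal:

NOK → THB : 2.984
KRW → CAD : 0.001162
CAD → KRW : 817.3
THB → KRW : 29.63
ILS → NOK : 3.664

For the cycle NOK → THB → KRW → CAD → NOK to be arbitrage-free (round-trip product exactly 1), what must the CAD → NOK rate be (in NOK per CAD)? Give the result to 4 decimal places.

Known legs of the cycle: 2.984 × 29.63 × 0.001162 = 0.10273929904
For no arbitrage the full-cycle product must be 1, so the missing rate is 1 / 0.10273929904 ≈ 9.733374.

9.7334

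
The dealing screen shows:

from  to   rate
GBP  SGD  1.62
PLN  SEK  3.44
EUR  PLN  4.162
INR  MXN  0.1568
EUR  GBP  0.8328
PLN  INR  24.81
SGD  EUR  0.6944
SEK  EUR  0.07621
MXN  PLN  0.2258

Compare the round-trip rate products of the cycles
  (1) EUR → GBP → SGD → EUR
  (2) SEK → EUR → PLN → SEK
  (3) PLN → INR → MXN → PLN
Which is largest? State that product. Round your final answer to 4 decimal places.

(1) 0.8328 × 1.62 × 0.6944 = 0.93684
(2) 0.07621 × 4.162 × 3.44 = 1.09112
(3) 24.81 × 0.1568 × 0.2258 = 0.87841
Highest is cycle (2) at 1.0911 (>1, arbitrage).

1.0911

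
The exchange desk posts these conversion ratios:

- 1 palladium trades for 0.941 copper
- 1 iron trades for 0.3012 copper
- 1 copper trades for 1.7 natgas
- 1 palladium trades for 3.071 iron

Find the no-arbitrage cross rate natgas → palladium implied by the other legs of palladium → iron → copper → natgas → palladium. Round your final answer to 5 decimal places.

0.63594

Known legs of the cycle: 3.071 × 0.3012 × 1.7 = 1.57247484
For no arbitrage the full-cycle product must be 1, so the missing rate is 1 / 1.57247484 ≈ 0.6359402.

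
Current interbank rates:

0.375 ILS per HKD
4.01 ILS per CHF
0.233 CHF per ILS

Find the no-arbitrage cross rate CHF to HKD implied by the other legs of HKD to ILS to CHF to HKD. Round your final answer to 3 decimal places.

Known legs of the cycle: 0.375 × 0.233 = 0.087375
For no arbitrage the full-cycle product must be 1, so the missing rate is 1 / 0.087375 ≈ 11.44492.

11.445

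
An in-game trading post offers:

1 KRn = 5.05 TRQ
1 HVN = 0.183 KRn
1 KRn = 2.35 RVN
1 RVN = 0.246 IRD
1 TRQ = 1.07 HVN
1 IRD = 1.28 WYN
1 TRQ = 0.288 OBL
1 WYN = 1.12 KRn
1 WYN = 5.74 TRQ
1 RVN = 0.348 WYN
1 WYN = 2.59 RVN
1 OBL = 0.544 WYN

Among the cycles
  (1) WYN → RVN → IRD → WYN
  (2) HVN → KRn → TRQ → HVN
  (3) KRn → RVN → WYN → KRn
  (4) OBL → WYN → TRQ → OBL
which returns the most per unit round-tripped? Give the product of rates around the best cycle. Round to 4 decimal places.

(1) 2.59 × 0.246 × 1.28 = 0.81554
(2) 0.183 × 5.05 × 1.07 = 0.98884
(3) 2.35 × 0.348 × 1.12 = 0.91594
(4) 0.544 × 5.74 × 0.288 = 0.89930
Highest is cycle (2) at 0.9888 (≤1, no arbitrage).

0.9888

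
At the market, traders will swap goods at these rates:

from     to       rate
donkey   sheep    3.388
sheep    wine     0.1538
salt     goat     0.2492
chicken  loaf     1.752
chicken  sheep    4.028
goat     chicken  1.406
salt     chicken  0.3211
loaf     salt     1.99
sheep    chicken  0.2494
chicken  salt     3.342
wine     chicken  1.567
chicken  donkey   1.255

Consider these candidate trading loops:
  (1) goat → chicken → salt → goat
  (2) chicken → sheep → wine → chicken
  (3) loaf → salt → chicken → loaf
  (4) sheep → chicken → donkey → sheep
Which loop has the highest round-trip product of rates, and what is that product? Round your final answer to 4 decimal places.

(1) 1.406 × 3.342 × 0.2492 = 1.17095
(2) 4.028 × 0.1538 × 1.567 = 0.97077
(3) 1.99 × 0.3211 × 1.752 = 1.11951
(4) 0.2494 × 1.255 × 3.388 = 1.06043
Highest is cycle (1) at 1.1710 (>1, arbitrage).

1.1710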